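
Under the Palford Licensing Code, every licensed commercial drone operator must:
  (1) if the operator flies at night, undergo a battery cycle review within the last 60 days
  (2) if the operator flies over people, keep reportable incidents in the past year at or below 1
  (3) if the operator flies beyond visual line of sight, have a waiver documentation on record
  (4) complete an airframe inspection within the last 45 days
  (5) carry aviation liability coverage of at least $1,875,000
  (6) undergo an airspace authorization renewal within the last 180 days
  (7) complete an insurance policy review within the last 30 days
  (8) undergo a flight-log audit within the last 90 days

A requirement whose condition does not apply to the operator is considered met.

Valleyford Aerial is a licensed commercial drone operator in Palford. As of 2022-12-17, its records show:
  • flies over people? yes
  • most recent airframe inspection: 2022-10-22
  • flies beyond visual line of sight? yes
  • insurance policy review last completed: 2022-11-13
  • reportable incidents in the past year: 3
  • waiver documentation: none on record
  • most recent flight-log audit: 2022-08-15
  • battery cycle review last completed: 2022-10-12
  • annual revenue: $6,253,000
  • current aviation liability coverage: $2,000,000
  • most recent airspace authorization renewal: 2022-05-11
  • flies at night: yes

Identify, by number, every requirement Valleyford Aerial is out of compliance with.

1, 2, 3, 4, 6, 7, 8

1. condition 'flies at night' holds; battery cycle review 66 days ago vs limit 60 → not met
2. condition 'flies over people' holds; reportable incidents in the past year 3 > 1 → not met
3. condition 'flies beyond visual line of sight' holds; waiver documentation absent → not met
4. airframe inspection 56 days ago vs limit 45 → not met
5. aviation liability coverage $2,000,000 ≥ $1,875,000 → met
6. airspace authorization renewal 220 days ago vs limit 180 → not met
7. insurance policy review 34 days ago vs limit 30 → not met
8. flight-log audit 124 days ago vs limit 90 → not met
Not met: 1, 2, 3, 4, 6, 7, 8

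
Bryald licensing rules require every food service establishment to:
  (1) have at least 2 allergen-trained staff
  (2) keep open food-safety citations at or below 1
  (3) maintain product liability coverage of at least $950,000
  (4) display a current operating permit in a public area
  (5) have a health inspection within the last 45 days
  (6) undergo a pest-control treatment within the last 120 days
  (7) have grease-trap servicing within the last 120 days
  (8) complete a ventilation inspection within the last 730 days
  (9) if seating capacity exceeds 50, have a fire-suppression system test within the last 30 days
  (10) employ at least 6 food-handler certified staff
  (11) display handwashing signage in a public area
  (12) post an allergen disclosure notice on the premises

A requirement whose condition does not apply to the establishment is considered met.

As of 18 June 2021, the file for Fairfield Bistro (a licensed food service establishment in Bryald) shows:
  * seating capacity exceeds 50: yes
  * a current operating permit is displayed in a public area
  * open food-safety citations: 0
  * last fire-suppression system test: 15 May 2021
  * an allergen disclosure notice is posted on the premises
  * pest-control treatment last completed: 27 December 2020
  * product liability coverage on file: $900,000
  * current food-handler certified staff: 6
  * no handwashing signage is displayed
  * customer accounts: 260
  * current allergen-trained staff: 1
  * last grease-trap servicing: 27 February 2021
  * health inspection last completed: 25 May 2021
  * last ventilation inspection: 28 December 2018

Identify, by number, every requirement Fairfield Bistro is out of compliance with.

1, 3, 6, 8, 9, 11

1. allergen-trained staff 1 < 2 → not met
2. open food-safety citations 0 ≤ 1 → met
3. product liability coverage $900,000 < $950,000 → not met
4. current operating permit present → met
5. health inspection 24 days ago vs limit 45 → met
6. pest-control treatment 173 days ago vs limit 120 → not met
7. grease-trap servicing 111 days ago vs limit 120 → met
8. ventilation inspection 903 days ago vs limit 730 → not met
9. condition 'seating capacity exceeds 50' holds; fire-suppression system test 34 days ago vs limit 30 → not met
10. food-handler certified staff 6 ≥ 6 → met
11. handwashing signage absent → not met
12. allergen disclosure notice present → met
Not met: 1, 3, 6, 8, 9, 11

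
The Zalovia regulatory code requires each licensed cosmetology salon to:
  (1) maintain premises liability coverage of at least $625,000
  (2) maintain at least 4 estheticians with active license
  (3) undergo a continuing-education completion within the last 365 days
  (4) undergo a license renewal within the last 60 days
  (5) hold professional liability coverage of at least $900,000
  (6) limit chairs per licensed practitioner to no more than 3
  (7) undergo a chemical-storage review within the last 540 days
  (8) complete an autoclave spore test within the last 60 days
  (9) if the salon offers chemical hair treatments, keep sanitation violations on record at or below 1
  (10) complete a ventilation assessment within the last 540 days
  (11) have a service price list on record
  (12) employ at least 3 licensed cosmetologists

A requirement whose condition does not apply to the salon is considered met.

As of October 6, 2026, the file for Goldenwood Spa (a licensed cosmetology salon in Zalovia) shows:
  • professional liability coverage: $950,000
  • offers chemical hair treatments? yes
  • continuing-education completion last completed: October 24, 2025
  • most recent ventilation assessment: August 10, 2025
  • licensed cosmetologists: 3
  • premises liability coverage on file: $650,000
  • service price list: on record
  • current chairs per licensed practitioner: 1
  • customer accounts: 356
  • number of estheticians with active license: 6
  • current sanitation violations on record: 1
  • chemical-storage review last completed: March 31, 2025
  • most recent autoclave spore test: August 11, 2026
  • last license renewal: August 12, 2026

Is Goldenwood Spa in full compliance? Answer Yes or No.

No

1. premises liability coverage $650,000 ≥ $625,000 → met
2. estheticians with active license 6 ≥ 4 → met
3. continuing-education completion 347 days ago vs limit 365 → met
4. license renewal 55 days ago vs limit 60 → met
5. professional liability coverage $950,000 ≥ $900,000 → met
6. chairs per licensed practitioner 1 ≤ 3 → met
7. chemical-storage review 554 days ago vs limit 540 → not met
8. autoclave spore test 56 days ago vs limit 60 → met
9. condition 'offers chemical hair treatments' holds; sanitation violations on record 1 ≤ 1 → met
10. ventilation assessment 422 days ago vs limit 540 → met
11. service price list present → met
12. licensed cosmetologists 3 ≥ 3 → met
Not met: 7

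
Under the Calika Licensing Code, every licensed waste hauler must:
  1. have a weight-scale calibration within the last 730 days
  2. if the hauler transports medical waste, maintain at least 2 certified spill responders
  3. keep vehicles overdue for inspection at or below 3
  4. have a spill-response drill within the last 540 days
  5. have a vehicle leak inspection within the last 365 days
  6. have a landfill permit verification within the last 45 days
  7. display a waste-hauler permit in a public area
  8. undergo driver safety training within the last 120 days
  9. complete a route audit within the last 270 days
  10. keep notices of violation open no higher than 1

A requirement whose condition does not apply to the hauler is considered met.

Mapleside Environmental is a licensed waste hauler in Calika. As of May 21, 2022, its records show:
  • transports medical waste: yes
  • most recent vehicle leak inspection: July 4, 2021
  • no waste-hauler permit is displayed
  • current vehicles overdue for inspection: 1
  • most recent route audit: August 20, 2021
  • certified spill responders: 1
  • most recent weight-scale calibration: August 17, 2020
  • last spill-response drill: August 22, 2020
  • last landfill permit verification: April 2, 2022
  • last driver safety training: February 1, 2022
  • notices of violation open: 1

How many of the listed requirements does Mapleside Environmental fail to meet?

1. weight-scale calibration 642 days ago vs limit 730 → met
2. condition 'transports medical waste' holds; certified spill responders 1 < 2 → not met
3. vehicles overdue for inspection 1 ≤ 3 → met
4. spill-response drill 637 days ago vs limit 540 → not met
5. vehicle leak inspection 321 days ago vs limit 365 → met
6. landfill permit verification 49 days ago vs limit 45 → not met
7. waste-hauler permit absent → not met
8. driver safety training 109 days ago vs limit 120 → met
9. route audit 274 days ago vs limit 270 → not met
10. notices of violation open 1 ≤ 1 → met
Not met: 5 of 10

5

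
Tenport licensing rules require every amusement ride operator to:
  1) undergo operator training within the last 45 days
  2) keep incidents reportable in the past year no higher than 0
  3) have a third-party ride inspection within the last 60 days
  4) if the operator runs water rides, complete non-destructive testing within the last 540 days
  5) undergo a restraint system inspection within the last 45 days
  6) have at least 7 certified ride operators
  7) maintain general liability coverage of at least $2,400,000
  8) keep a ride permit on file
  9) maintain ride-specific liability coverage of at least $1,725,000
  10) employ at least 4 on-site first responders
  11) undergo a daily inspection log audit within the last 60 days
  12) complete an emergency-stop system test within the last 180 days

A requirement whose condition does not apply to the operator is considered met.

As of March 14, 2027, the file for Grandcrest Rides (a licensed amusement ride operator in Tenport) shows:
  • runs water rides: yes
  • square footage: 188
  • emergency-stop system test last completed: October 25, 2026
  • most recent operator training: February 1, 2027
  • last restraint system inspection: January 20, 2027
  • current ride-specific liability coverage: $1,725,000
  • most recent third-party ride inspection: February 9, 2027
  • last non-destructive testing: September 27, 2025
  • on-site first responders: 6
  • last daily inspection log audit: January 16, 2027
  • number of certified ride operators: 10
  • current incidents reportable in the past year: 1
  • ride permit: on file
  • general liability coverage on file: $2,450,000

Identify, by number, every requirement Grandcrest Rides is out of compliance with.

1. operator training 41 days ago vs limit 45 → met
2. incidents reportable in the past year 1 > 0 → not met
3. third-party ride inspection 33 days ago vs limit 60 → met
4. condition 'runs water rides' holds; non-destructive testing 533 days ago vs limit 540 → met
5. restraint system inspection 53 days ago vs limit 45 → not met
6. certified ride operators 10 ≥ 7 → met
7. general liability coverage $2,450,000 ≥ $2,400,000 → met
8. ride permit present → met
9. ride-specific liability coverage $1,725,000 ≥ $1,725,000 → met
10. on-site first responders 6 ≥ 4 → met
11. daily inspection log audit 57 days ago vs limit 60 → met
12. emergency-stop system test 140 days ago vs limit 180 → met
Not met: 2, 5

2, 5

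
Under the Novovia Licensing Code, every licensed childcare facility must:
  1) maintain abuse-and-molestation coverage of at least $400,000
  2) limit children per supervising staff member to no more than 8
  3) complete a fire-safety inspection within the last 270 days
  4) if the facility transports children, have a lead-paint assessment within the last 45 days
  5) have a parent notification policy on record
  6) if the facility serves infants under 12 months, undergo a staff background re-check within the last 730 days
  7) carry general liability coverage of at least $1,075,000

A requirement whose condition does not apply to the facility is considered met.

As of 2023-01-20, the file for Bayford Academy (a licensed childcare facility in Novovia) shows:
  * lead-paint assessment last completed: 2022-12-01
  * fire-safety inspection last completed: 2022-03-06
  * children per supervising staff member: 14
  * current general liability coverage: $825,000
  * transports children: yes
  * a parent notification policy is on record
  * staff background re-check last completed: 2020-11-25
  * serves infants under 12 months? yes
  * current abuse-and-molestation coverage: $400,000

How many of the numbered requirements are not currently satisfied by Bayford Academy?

5

1. abuse-and-molestation coverage $400,000 ≥ $400,000 → met
2. children per supervising staff member 14 > 8 → not met
3. fire-safety inspection 320 days ago vs limit 270 → not met
4. condition 'transports children' holds; lead-paint assessment 50 days ago vs limit 45 → not met
5. parent notification policy present → met
6. condition 'serves infants under 12 months' holds; staff background re-check 786 days ago vs limit 730 → not met
7. general liability coverage $825,000 < $1,075,000 → not met
Not met: 5 of 7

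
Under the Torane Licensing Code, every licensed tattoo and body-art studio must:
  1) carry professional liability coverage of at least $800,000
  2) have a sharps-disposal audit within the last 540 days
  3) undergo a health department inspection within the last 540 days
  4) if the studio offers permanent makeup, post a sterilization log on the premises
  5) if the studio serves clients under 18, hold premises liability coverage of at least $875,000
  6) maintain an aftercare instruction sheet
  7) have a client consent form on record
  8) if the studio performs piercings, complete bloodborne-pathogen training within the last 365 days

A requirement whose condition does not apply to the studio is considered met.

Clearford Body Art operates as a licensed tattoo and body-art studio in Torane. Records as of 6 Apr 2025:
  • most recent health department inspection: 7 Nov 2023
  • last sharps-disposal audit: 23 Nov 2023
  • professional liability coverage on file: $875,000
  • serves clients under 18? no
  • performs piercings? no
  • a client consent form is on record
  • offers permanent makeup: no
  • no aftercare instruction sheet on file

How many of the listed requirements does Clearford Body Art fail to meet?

1. professional liability coverage $875,000 ≥ $800,000 → met
2. sharps-disposal audit 500 days ago vs limit 540 → met
3. health department inspection 516 days ago vs limit 540 → met
4. condition 'offers permanent makeup' does not hold → requirement n/a → met
5. condition 'serves clients under 18' does not hold → requirement n/a → met
6. aftercare instruction sheet absent → not met
7. client consent form present → met
8. condition 'performs piercings' does not hold → requirement n/a → met
Not met: 1 of 8

1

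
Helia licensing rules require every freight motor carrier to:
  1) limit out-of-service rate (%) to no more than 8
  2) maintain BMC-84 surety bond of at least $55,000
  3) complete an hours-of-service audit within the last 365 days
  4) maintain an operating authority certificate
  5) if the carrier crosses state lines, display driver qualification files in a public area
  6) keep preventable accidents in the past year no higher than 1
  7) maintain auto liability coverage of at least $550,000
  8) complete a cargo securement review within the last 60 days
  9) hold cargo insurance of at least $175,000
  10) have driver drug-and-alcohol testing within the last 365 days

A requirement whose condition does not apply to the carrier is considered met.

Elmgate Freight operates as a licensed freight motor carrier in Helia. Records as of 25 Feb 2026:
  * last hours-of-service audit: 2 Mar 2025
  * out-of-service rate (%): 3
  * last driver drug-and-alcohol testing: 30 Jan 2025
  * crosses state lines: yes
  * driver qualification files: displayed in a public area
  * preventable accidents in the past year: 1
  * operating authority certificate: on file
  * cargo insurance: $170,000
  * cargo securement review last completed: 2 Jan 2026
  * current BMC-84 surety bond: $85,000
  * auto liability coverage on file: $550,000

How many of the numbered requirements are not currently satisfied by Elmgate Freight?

1. out-of-service rate (%) 3 ≤ 8 → met
2. BMC-84 surety bond $85,000 ≥ $55,000 → met
3. hours-of-service audit 360 days ago vs limit 365 → met
4. operating authority certificate present → met
5. condition 'crosses state lines' holds; driver qualification files present → met
6. preventable accidents in the past year 1 ≤ 1 → met
7. auto liability coverage $550,000 ≥ $550,000 → met
8. cargo securement review 54 days ago vs limit 60 → met
9. cargo insurance $170,000 < $175,000 → not met
10. driver drug-and-alcohol testing 391 days ago vs limit 365 → not met
Not met: 2 of 10

2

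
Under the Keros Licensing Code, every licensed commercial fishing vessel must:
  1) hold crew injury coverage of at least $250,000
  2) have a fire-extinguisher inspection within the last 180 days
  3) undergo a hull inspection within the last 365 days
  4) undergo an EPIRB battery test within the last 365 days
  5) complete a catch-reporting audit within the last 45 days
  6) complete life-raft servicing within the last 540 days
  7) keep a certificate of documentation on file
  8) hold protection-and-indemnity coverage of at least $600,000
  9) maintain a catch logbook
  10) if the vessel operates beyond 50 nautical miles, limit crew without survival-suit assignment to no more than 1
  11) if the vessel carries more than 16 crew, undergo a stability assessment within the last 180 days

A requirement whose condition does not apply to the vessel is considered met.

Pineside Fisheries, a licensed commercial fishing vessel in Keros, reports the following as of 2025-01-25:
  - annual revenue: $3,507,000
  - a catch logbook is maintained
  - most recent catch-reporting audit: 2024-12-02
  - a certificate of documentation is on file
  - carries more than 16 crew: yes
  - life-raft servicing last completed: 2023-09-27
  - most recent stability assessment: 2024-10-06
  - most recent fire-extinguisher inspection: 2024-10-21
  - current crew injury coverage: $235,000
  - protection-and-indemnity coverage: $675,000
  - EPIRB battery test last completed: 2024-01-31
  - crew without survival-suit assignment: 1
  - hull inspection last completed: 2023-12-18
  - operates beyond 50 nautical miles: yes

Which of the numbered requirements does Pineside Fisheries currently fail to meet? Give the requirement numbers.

1, 3, 5

1. crew injury coverage $235,000 < $250,000 → not met
2. fire-extinguisher inspection 96 days ago vs limit 180 → met
3. hull inspection 404 days ago vs limit 365 → not met
4. EPIRB battery test 360 days ago vs limit 365 → met
5. catch-reporting audit 54 days ago vs limit 45 → not met
6. life-raft servicing 486 days ago vs limit 540 → met
7. certificate of documentation present → met
8. protection-and-indemnity coverage $675,000 ≥ $600,000 → met
9. catch logbook present → met
10. condition 'operates beyond 50 nautical miles' holds; crew without survival-suit assignment 1 ≤ 1 → met
11. condition 'carries more than 16 crew' holds; stability assessment 111 days ago vs limit 180 → met
Not met: 1, 3, 5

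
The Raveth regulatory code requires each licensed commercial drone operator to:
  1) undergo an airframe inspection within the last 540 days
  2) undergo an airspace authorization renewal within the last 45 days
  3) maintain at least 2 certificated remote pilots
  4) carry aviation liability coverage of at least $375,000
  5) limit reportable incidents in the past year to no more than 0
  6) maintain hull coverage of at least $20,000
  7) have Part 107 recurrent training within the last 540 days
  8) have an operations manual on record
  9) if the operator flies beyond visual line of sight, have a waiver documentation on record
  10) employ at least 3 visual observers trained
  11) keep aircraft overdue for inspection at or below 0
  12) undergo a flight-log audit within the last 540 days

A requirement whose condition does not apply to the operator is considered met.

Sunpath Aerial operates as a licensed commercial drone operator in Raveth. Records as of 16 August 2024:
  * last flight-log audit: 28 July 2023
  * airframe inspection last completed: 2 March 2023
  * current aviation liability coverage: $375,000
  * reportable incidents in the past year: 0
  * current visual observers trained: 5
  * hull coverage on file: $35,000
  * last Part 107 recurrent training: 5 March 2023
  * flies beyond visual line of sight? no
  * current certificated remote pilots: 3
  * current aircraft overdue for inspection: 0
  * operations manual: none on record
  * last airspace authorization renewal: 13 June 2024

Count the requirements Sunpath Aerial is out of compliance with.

1. airframe inspection 533 days ago vs limit 540 → met
2. airspace authorization renewal 64 days ago vs limit 45 → not met
3. certificated remote pilots 3 ≥ 2 → met
4. aviation liability coverage $375,000 ≥ $375,000 → met
5. reportable incidents in the past year 0 ≤ 0 → met
6. hull coverage $35,000 ≥ $20,000 → met
7. Part 107 recurrent training 530 days ago vs limit 540 → met
8. operations manual absent → not met
9. condition 'flies beyond visual line of sight' does not hold → requirement n/a → met
10. visual observers trained 5 ≥ 3 → met
11. aircraft overdue for inspection 0 ≤ 0 → met
12. flight-log audit 385 days ago vs limit 540 → met
Not met: 2 of 12

2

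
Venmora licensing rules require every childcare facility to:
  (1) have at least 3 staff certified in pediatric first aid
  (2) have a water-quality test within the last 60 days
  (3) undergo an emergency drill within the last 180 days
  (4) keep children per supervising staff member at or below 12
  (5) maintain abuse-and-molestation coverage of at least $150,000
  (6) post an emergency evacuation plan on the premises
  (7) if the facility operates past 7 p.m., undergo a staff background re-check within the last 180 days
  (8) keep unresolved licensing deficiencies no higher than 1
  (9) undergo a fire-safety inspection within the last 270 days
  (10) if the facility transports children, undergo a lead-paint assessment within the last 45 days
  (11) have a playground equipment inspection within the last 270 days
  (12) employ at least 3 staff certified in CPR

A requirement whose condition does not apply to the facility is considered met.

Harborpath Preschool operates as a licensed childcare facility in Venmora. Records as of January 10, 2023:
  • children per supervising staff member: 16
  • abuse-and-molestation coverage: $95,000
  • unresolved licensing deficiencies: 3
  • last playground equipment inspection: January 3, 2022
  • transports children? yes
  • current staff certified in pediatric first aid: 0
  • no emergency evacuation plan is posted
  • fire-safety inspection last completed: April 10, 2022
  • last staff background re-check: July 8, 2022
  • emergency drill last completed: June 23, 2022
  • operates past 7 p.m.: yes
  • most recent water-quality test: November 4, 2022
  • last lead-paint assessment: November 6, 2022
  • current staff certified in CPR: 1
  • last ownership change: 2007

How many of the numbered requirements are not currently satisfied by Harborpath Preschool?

12

1. staff certified in pediatric first aid 0 < 3 → not met
2. water-quality test 67 days ago vs limit 60 → not met
3. emergency drill 201 days ago vs limit 180 → not met
4. children per supervising staff member 16 > 12 → not met
5. abuse-and-molestation coverage $95,000 < $150,000 → not met
6. emergency evacuation plan absent → not met
7. condition 'operates past 7 p.m.' holds; staff background re-check 186 days ago vs limit 180 → not met
8. unresolved licensing deficiencies 3 > 1 → not met
9. fire-safety inspection 275 days ago vs limit 270 → not met
10. condition 'transports children' holds; lead-paint assessment 65 days ago vs limit 45 → not met
11. playground equipment inspection 372 days ago vs limit 270 → not met
12. staff certified in CPR 1 < 3 → not met
Not met: 12 of 12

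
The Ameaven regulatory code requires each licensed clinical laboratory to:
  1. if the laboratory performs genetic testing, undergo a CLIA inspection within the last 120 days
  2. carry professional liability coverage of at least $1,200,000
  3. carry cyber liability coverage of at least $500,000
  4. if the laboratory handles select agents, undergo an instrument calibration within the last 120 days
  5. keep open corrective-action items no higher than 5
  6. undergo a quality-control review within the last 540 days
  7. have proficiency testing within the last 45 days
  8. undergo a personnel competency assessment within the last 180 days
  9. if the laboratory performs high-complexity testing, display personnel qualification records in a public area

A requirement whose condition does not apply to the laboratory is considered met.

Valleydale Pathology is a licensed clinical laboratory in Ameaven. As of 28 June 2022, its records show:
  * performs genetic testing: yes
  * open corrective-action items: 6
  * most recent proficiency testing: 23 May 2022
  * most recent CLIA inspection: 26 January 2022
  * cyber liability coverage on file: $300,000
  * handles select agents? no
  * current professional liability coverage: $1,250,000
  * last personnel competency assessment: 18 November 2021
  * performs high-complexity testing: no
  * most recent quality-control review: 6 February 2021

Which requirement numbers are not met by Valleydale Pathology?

1, 3, 5, 8

1. condition 'performs genetic testing' holds; CLIA inspection 153 days ago vs limit 120 → not met
2. professional liability coverage $1,250,000 ≥ $1,200,000 → met
3. cyber liability coverage $300,000 < $500,000 → not met
4. condition 'handles select agents' does not hold → requirement n/a → met
5. open corrective-action items 6 > 5 → not met
6. quality-control review 507 days ago vs limit 540 → met
7. proficiency testing 36 days ago vs limit 45 → met
8. personnel competency assessment 222 days ago vs limit 180 → not met
9. condition 'performs high-complexity testing' does not hold → requirement n/a → met
Not met: 1, 3, 5, 8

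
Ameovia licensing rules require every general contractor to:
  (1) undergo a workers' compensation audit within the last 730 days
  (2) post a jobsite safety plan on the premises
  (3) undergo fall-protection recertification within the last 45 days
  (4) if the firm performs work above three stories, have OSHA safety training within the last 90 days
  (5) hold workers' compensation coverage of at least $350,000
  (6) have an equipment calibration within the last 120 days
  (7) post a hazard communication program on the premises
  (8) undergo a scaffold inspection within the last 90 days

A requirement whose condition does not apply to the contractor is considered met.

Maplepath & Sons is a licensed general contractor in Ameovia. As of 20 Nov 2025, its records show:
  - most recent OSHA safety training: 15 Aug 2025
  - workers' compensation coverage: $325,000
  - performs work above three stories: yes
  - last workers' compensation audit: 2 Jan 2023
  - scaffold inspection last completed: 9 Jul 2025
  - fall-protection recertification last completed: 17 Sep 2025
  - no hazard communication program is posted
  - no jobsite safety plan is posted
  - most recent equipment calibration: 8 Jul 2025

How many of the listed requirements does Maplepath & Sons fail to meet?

8

1. workers' compensation audit 1053 days ago vs limit 730 → not met
2. jobsite safety plan absent → not met
3. fall-protection recertification 64 days ago vs limit 45 → not met
4. condition 'performs work above three stories' holds; OSHA safety training 97 days ago vs limit 90 → not met
5. workers' compensation coverage $325,000 < $350,000 → not met
6. equipment calibration 135 days ago vs limit 120 → not met
7. hazard communication program absent → not met
8. scaffold inspection 134 days ago vs limit 90 → not met
Not met: 8 of 8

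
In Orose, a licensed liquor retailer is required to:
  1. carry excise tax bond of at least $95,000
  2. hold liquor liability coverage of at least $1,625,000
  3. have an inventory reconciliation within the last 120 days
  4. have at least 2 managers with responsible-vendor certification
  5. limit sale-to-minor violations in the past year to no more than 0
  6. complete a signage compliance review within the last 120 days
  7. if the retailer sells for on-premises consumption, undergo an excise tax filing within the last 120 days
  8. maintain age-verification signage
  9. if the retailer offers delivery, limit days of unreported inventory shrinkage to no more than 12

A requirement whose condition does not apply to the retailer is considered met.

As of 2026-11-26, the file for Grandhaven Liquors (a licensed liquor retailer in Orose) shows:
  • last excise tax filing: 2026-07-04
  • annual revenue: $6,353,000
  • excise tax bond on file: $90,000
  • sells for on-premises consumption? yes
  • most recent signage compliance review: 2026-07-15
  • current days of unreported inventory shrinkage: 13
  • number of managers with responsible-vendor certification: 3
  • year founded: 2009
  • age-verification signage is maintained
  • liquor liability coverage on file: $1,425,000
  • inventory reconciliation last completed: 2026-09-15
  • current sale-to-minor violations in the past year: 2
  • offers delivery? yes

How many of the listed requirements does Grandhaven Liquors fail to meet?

6

1. excise tax bond $90,000 < $95,000 → not met
2. liquor liability coverage $1,425,000 < $1,625,000 → not met
3. inventory reconciliation 72 days ago vs limit 120 → met
4. managers with responsible-vendor certification 3 ≥ 2 → met
5. sale-to-minor violations in the past year 2 > 0 → not met
6. signage compliance review 134 days ago vs limit 120 → not met
7. condition 'sells for on-premises consumption' holds; excise tax filing 145 days ago vs limit 120 → not met
8. age-verification signage present → met
9. condition 'offers delivery' holds; days of unreported inventory shrinkage 13 > 12 → not met
Not met: 6 of 9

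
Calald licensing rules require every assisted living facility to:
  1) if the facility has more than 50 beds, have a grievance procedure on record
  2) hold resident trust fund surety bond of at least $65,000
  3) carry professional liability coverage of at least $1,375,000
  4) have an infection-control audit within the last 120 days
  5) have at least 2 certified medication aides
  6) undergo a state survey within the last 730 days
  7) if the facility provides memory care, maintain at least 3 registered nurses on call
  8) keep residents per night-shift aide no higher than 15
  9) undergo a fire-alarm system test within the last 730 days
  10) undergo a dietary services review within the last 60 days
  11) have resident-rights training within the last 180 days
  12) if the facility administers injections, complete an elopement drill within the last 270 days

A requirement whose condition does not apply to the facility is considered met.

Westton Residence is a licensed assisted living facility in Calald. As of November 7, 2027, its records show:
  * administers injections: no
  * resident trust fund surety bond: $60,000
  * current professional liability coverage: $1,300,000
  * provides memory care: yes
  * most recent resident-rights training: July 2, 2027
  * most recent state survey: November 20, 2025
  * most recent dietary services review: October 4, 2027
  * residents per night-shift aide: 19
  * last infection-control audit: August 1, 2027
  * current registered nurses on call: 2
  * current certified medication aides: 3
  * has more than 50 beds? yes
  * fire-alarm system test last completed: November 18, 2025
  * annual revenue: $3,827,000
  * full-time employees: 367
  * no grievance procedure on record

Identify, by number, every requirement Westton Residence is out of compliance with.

1. condition 'has more than 50 beds' holds; grievance procedure absent → not met
2. resident trust fund surety bond $60,000 < $65,000 → not met
3. professional liability coverage $1,300,000 < $1,375,000 → not met
4. infection-control audit 98 days ago vs limit 120 → met
5. certified medication aides 3 ≥ 2 → met
6. state survey 717 days ago vs limit 730 → met
7. condition 'provides memory care' holds; registered nurses on call 2 < 3 → not met
8. residents per night-shift aide 19 > 15 → not met
9. fire-alarm system test 719 days ago vs limit 730 → met
10. dietary services review 34 days ago vs limit 60 → met
11. resident-rights training 128 days ago vs limit 180 → met
12. condition 'administers injections' does not hold → requirement n/a → met
Not met: 1, 2, 3, 7, 8

1, 2, 3, 7, 8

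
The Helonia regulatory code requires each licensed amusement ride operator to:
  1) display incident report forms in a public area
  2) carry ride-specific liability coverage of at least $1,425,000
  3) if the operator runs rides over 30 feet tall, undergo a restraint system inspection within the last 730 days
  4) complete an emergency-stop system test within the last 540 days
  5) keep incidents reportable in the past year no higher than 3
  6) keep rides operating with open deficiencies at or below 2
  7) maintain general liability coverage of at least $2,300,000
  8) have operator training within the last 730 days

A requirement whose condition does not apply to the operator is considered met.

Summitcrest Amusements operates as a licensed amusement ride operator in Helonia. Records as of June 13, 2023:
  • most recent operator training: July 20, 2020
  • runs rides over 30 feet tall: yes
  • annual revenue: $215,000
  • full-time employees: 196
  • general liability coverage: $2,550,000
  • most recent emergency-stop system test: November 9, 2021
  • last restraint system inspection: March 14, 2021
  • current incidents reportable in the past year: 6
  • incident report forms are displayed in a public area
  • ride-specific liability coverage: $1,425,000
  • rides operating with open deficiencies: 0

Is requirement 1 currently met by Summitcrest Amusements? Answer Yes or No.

1. incident report forms present → met

Yes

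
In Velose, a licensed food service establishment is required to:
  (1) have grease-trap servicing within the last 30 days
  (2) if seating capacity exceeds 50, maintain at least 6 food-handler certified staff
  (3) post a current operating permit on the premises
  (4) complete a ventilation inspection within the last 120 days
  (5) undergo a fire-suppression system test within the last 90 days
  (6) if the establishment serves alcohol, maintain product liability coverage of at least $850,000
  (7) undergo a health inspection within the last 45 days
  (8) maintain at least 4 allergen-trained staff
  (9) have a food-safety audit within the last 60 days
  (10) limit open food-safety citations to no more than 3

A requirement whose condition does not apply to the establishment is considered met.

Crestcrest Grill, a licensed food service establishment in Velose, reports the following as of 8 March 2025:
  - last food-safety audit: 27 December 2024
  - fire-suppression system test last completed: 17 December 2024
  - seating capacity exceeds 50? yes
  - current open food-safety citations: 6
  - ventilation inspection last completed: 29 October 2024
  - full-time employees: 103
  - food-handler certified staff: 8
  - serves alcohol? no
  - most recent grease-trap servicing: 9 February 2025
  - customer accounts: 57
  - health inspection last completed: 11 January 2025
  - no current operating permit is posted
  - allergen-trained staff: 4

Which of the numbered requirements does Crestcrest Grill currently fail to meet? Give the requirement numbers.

3, 4, 7, 9, 10

1. grease-trap servicing 27 days ago vs limit 30 → met
2. condition 'seating capacity exceeds 50' holds; food-handler certified staff 8 ≥ 6 → met
3. current operating permit absent → not met
4. ventilation inspection 130 days ago vs limit 120 → not met
5. fire-suppression system test 81 days ago vs limit 90 → met
6. condition 'serves alcohol' does not hold → requirement n/a → met
7. health inspection 56 days ago vs limit 45 → not met
8. allergen-trained staff 4 ≥ 4 → met
9. food-safety audit 71 days ago vs limit 60 → not met
10. open food-safety citations 6 > 3 → not met
Not met: 3, 4, 7, 9, 10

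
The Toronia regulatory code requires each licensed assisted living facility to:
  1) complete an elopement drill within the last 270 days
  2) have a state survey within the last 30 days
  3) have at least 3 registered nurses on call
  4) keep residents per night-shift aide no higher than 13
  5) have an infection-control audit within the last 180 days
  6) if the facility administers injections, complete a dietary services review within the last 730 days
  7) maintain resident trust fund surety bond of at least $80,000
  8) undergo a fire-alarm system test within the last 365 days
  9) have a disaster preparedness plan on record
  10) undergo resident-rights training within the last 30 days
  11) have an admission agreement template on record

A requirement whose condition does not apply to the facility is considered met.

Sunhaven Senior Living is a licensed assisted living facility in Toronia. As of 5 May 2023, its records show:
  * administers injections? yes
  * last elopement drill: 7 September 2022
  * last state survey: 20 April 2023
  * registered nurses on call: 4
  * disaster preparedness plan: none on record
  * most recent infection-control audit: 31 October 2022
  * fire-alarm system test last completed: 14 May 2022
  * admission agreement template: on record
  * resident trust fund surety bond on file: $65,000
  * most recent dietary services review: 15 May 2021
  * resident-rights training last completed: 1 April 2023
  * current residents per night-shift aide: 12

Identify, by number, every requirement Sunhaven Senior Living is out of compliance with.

5, 7, 9, 10

1. elopement drill 240 days ago vs limit 270 → met
2. state survey 15 days ago vs limit 30 → met
3. registered nurses on call 4 ≥ 3 → met
4. residents per night-shift aide 12 ≤ 13 → met
5. infection-control audit 186 days ago vs limit 180 → not met
6. condition 'administers injections' holds; dietary services review 720 days ago vs limit 730 → met
7. resident trust fund surety bond $65,000 < $80,000 → not met
8. fire-alarm system test 356 days ago vs limit 365 → met
9. disaster preparedness plan absent → not met
10. resident-rights training 34 days ago vs limit 30 → not met
11. admission agreement template present → met
Not met: 5, 7, 9, 10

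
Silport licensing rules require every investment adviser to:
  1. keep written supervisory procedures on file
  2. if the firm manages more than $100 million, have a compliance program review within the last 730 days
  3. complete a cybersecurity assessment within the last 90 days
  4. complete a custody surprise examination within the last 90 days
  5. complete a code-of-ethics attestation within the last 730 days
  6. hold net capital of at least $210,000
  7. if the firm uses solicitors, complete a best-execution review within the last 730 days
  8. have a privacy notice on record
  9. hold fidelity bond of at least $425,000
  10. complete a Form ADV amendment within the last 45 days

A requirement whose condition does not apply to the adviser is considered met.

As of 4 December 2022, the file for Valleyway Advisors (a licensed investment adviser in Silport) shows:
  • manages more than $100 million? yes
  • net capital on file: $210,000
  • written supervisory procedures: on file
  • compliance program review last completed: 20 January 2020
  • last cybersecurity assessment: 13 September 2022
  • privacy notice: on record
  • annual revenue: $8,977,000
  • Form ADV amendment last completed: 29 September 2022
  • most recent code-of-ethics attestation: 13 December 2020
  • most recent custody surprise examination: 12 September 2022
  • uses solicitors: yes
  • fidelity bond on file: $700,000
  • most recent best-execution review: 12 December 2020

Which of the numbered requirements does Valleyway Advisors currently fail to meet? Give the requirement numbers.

1. written supervisory procedures present → met
2. condition 'manages more than $100 million' holds; compliance program review 1049 days ago vs limit 730 → not met
3. cybersecurity assessment 82 days ago vs limit 90 → met
4. custody surprise examination 83 days ago vs limit 90 → met
5. code-of-ethics attestation 721 days ago vs limit 730 → met
6. net capital $210,000 ≥ $210,000 → met
7. condition 'uses solicitors' holds; best-execution review 722 days ago vs limit 730 → met
8. privacy notice present → met
9. fidelity bond $700,000 ≥ $425,000 → met
10. Form ADV amendment 66 days ago vs limit 45 → not met
Not met: 2, 10

2, 10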